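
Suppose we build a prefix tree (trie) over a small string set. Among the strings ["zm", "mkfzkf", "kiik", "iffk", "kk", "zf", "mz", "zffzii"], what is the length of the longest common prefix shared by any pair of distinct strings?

2

Look for the deepest trie node that still has at least two words in its subtree.
"zf" and "zffzii" agree on "zf" (2 characters) before diverging; nothing deeper is shared.
Longest shared-prefix length: 2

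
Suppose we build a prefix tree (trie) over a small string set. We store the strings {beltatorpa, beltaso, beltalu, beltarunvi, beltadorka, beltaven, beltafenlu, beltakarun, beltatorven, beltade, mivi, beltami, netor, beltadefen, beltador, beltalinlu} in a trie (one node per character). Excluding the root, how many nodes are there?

59

For each word, the new-node count is its length minus the longest prefix already in the trie:
  "beltatorpa" → 10 new (b, e, l, t, a, t, o, r, p, a)
  "beltaso" → prefix "belta" already present; 2 new (s, o)
  "beltalu" → prefix "belta" already present; 2 new (l, u)
  "beltarunvi" → prefix "belta" already present; 5 new (r, u, n, v, i)
  "beltadorka" → prefix "belta" already present; 5 new (d, o, r, k, a)
  "beltaven" → prefix "belta" already present; 3 new (v, e, n)
  "beltafenlu" → prefix "belta" already present; 5 new (f, e, n, l, u)
  "beltakarun" → prefix "belta" already present; 5 new (k, a, r, u, n)
  "beltatorven" → prefix "beltator" already present; 3 new (v, e, n)
  "beltade" → prefix "beltad" already present; 1 new (e)
  "mivi" → 4 new (m, i, v, i)
  "beltami" → prefix "belta" already present; 2 new (m, i)
  "netor" → 5 new (n, e, t, o, r)
  "beltadefen" → prefix "beltade" already present; 3 new (f, e, n)
  "beltador" → prefix "beltador" already present; 0 new (none)
  "beltalinlu" → prefix "beltal" already present; 4 new (i, n, l, u)
Total nodes = 10 + 2 + 2 + 5 + 5 + 3 + 5 + 5 + 3 + 1 + 4 + 2 + 5 + 3 + 0 + 4 = 59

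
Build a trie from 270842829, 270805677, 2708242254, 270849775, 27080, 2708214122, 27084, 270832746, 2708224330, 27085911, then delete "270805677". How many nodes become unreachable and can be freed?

A node on "270805677"'s path can go only if nothing else ends at it or branches off below it.
The suffix "5677" (4 nodes) is used only by "270805677"; "27080" is itself a stored word, so pruning stops there.
Nodes removed: 4

4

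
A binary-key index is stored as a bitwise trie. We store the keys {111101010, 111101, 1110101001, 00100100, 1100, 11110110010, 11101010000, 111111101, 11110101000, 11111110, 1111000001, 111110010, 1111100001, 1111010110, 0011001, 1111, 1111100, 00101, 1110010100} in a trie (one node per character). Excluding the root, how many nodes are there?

Insert word by word; a character creates a node only if that edge doesn't already exist:
  "111101010" → 9 new (1, 1, 1, 1, 0, 1, 0, 1, 0)
  "111101" → prefix "111101" already present; 0 new (none)
  "1110101001" → prefix "111" already present; 7 new (0, 1, 0, 1, 0, 0, 1)
  "00100100" → 8 new (0, 0, 1, 0, 0, 1, 0, 0)
  "1100" → prefix "11" already present; 2 new (0, 0)
  "11110110010" → prefix "111101" already present; 5 new (1, 0, 0, 1, 0)
  "11101010000" → prefix "111010100" already present; 2 new (0, 0)
  "111111101" → prefix "1111" already present; 5 new (1, 1, 1, 0, 1)
  "11110101000" → prefix "111101010" already present; 2 new (0, 0)
  "11111110" → prefix "11111110" already present; 0 new (none)
  "1111000001" → prefix "11110" already present; 5 new (0, 0, 0, 0, 1)
  "111110010" → prefix "11111" already present; 4 new (0, 0, 1, 0)
  "1111100001" → prefix "1111100" already present; 3 new (0, 0, 1)
  "1111010110" → prefix "11110101" already present; 2 new (1, 0)
  "0011001" → prefix "001" already present; 4 new (1, 0, 0, 1)
  "1111" → prefix "1111" already present; 0 new (none)
  "1111100" → prefix "1111100" already present; 0 new (none)
  "00101" → prefix "0010" already present; 1 new (1)
  "1110010100" → prefix "1110" already present; 6 new (0, 1, 0, 1, 0, 0)
Total nodes = 9 + 0 + 7 + 8 + 2 + 5 + 2 + 5 + 2 + 0 + 5 + 4 + 3 + 2 + 4 + 0 + 0 + 1 + 6 = 65

65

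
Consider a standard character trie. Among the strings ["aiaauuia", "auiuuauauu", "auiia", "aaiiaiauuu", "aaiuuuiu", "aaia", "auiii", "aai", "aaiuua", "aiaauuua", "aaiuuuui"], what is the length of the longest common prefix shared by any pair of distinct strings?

6

The deepest shared node is where two words last agree before diverging.
"aaiuuuiu" and "aaiuuuui" agree on "aaiuuu" (6 characters) before diverging; nothing deeper is shared.
Longest shared-prefix length: 6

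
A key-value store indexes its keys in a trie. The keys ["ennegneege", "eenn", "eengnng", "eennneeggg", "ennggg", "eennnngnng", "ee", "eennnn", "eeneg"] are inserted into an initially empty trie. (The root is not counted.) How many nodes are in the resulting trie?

33

Trace insertions, counting only characters that open a new branch:
  "ennegneege" → 10 new (e, n, n, e, g, n, e, e, g, e)
  "eenn" → prefix "e" already present; 3 new (e, n, n)
  "eengnng" → prefix "een" already present; 4 new (g, n, n, g)
  "eennneeggg" → prefix "eenn" already present; 6 new (n, e, e, g, g, g)
  "ennggg" → prefix "enn" already present; 3 new (g, g, g)
  "eennnngnng" → prefix "eennn" already present; 5 new (n, g, n, n, g)
  "ee" → prefix "ee" already present; 0 new (none)
  "eennnn" → prefix "eennnn" already present; 0 new (none)
  "eeneg" → prefix "een" already present; 2 new (e, g)
Total nodes = 10 + 3 + 4 + 6 + 3 + 5 + 0 + 0 + 2 = 33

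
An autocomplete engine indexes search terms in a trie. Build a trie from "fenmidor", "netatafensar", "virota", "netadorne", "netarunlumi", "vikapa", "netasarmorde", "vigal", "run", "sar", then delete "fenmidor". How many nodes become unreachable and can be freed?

A node on "fenmidor"'s path can go only if nothing else ends at it or branches off below it.
No other word shares any prefix with "fenmidor", so all 8 of its nodes go.
Nodes removed: 8

8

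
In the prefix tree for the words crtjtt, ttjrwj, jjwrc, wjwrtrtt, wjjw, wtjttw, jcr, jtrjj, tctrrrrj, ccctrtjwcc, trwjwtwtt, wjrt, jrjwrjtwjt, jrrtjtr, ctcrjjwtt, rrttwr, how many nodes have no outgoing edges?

A leaf is a node with no children — equivalently, the end of a word that is not a proper prefix of any other stored word.
Those words: "ccctrtjwcc", "crtjtt", "ctcrjjwtt", "jcr", "jjwrc", "jrjwrjtwjt", "jrrtjtr", "jtrjj", "rrttwr", "tctrrrrj", "trwjwtwtt", "ttjrwj", "wjjw", "wjrt", "wjwrtrtt", "wtjttw"
Leaf count: 16

16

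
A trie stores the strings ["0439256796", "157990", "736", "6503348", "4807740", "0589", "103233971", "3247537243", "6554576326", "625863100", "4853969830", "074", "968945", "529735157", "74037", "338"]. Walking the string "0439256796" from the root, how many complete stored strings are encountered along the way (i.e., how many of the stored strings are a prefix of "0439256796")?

1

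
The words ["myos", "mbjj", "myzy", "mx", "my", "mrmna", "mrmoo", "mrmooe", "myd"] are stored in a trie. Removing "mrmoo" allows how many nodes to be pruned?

0

After clearing the end-marker at "mrmoo", prune upward until reaching a node still needed by another word.
Every node on "mrmoo" is still needed (e.g. by "mrmooe"), so nothing is freed.
Nodes removed: 0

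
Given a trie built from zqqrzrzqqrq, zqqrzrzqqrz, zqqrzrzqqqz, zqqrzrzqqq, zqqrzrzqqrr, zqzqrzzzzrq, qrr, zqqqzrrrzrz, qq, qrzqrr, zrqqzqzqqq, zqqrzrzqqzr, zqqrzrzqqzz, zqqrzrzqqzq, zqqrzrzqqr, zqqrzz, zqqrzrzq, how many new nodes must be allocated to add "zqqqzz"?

Walking "zqqqzz" from the root, the first 5 characters ("zqqqz") follow existing edges; "z" is the first miss.
Each of the 1 remaining characters creates one node.

1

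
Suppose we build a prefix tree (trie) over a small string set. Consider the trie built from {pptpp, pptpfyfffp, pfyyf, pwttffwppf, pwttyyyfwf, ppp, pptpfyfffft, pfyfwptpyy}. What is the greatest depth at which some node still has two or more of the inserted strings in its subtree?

9

The deepest shared node is where two words last agree before diverging.
"pptpfyfffft" and "pptpfyfffp" agree on "pptpfyfff" (9 characters) before diverging; nothing deeper is shared.
Longest shared-prefix length: 9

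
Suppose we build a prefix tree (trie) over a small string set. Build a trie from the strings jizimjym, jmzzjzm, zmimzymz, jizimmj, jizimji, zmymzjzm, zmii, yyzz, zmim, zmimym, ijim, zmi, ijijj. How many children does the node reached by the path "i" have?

Follow the path "i" to its node, then look at its outgoing edges.
Distinct next characters after "i": j.
That node has 1 child edge.

1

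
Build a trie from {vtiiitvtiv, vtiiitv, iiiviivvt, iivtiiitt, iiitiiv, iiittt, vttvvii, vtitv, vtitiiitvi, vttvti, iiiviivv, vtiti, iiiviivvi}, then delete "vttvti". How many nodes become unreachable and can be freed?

A node on "vttvti"'s path can go only if nothing else ends at it or branches off below it.
The suffix "ti" (2 nodes) is used only by "vttvti"; the node for "vttv" still has the child "v", so pruning stops there.
Nodes removed: 2

2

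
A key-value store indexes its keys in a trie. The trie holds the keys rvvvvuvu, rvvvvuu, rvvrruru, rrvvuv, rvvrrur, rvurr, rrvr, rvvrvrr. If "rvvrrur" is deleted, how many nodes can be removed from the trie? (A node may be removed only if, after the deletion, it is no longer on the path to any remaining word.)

0

A node on "rvvrrur"'s path can go only if nothing else ends at it or branches off below it.
Every node on "rvvrrur" is still needed (e.g. by "rvvrruru"), so nothing is freed.
Nodes removed: 0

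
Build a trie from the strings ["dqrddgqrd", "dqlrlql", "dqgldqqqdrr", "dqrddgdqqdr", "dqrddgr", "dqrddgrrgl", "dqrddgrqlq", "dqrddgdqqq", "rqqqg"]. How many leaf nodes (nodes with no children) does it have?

8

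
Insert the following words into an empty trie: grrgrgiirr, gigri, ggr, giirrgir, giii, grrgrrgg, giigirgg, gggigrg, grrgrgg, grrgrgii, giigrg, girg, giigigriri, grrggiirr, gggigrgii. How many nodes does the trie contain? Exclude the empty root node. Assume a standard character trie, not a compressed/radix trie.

Insert word by word; a character creates a node only if that edge doesn't already exist:
  "grrgrgiirr" → 10 new (g, r, r, g, r, g, i, i, r, r)
  "gigri" → prefix "g" already present; 4 new (i, g, r, i)
  "ggr" → prefix "g" already present; 2 new (g, r)
  "giirrgir" → prefix "gi" already present; 6 new (i, r, r, g, i, r)
  "giii" → prefix "gii" already present; 1 new (i)
  "grrgrrgg" → prefix "grrgr" already present; 3 new (r, g, g)
  "giigirgg" → prefix "gii" already present; 5 new (g, i, r, g, g)
  "gggigrg" → prefix "gg" already present; 5 new (g, i, g, r, g)
  "grrgrgg" → prefix "grrgrg" already present; 1 new (g)
  "grrgrgii" → prefix "grrgrgii" already present; 0 new (none)
  "giigrg" → prefix "giig" already present; 2 new (r, g)
  "girg" → prefix "gi" already present; 2 new (r, g)
  "giigigriri" → prefix "giigi" already present; 5 new (g, r, i, r, i)
  "grrggiirr" → prefix "grrg" already present; 5 new (g, i, i, r, r)
  "gggigrgii" → prefix "gggigrg" already present; 2 new (i, i)
Total nodes = 10 + 4 + 2 + 6 + 1 + 3 + 5 + 5 + 1 + 0 + 2 + 2 + 5 + 5 + 2 = 53

53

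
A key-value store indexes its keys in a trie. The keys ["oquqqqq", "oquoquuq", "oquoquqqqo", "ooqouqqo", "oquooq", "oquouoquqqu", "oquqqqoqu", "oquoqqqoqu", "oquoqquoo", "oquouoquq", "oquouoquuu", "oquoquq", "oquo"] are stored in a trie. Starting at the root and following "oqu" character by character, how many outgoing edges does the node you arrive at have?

The children of the "oqu" node are the distinct next characters among strings starting with "oqu".
Distinct next characters after "oqu": o, q.
That node has 2 child edges.

2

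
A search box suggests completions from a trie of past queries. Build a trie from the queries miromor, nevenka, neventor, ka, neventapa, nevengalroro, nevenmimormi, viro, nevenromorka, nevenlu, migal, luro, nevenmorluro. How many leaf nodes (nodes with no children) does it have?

Leaves are exactly the stored words that no other stored word extends.
Those words: "ka", "luro", "migal", "miromor", "nevengalroro", "nevenka", "nevenlu", "nevenmimormi", "nevenmorluro", "nevenromorka", "neventapa", "neventor", "viro"
Leaf count: 13

13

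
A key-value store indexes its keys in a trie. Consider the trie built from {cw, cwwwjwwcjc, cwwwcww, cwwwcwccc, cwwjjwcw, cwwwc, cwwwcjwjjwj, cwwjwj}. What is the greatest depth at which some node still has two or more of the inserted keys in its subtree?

Look for the deepest trie node that still has at least two words in its subtree.
e.g. "cwwwcwccc" and "cwwwcww" share the prefix "cwwwcw" of length 6; no pair shares a longer one.
Longest shared-prefix length: 6

6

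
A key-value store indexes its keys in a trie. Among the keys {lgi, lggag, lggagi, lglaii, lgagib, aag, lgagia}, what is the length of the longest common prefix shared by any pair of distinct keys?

The deepest shared node is where two words last agree before diverging.
"lgagia" and "lgagib" agree on "lgagi" (5 characters) before diverging; nothing deeper is shared.
Longest shared-prefix length: 5

5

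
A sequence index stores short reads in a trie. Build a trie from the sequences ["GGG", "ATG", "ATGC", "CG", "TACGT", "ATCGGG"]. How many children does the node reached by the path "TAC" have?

1

The children of the "TAC" node are the distinct next characters among strings starting with "TAC".
Characters that immediately follow "TAC" among the stored strings: {G}.
That node has 1 child edge.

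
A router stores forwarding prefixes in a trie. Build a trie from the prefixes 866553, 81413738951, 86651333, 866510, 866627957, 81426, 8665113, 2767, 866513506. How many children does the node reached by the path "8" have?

The children of the "8" node are the distinct next characters among strings starting with "8".
Characters that immediately follow "8" among the stored strings: {1, 6}.
That node has 2 child edges.

2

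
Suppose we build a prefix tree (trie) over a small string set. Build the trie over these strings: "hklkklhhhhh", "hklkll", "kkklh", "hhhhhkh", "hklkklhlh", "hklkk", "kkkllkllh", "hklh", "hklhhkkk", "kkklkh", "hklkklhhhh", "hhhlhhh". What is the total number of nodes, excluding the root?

Trace insertions, counting only characters that open a new branch:
  "hklkklhhhhh" → 11 new (h, k, l, k, k, l, h, h, h, h, h)
  "hklkll" → prefix "hklk" already present; 2 new (l, l)
  "kkklh" → 5 new (k, k, k, l, h)
  "hhhhhkh" → prefix "h" already present; 6 new (h, h, h, h, k, h)
  "hklkklhlh" → prefix "hklkklh" already present; 2 new (l, h)
  "hklkk" → prefix "hklkk" already present; 0 new (none)
  "kkkllkllh" → prefix "kkkl" already present; 5 new (l, k, l, l, h)
  "hklh" → prefix "hkl" already present; 1 new (h)
  "hklhhkkk" → prefix "hklh" already present; 4 new (h, k, k, k)
  "kkklkh" → prefix "kkkl" already present; 2 new (k, h)
  "hklkklhhhh" → prefix "hklkklhhhh" already present; 0 new (none)
  "hhhlhhh" → prefix "hhh" already present; 4 new (l, h, h, h)
Total nodes = 11 + 2 + 5 + 6 + 2 + 0 + 5 + 1 + 4 + 2 + 0 + 4 = 42

42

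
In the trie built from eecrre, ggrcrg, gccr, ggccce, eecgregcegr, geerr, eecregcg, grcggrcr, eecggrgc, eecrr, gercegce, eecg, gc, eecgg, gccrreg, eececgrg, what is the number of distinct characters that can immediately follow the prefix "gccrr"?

The children of the "gccrr" node are the distinct next characters among strings starting with "gccrr".
Characters that immediately follow "gccrr" among the stored strings: {e}.
That node has 1 child edge.

1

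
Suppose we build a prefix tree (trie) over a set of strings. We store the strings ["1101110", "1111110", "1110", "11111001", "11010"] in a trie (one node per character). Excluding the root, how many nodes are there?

Count nodes per top-level branch (shared prefixes stored once):
  '1'-branch (11010, 1101110, 1110, 11111001, 1111110): 17 nodes
Sum: 17

17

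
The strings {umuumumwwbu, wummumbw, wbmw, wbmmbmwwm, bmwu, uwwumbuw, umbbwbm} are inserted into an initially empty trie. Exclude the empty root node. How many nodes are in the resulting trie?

44

Trace insertions, counting only characters that open a new branch:
  "umuumumwwbu" → 11 new (u, m, u, u, m, u, m, w, w, b, u)
  "wummumbw" → 8 new (w, u, m, m, u, m, b, w)
  "wbmw" → prefix "w" already present; 3 new (b, m, w)
  "wbmmbmwwm" → prefix "wbm" already present; 6 new (m, b, m, w, w, m)
  "bmwu" → 4 new (b, m, w, u)
  "uwwumbuw" → prefix "u" already present; 7 new (w, w, u, m, b, u, w)
  "umbbwbm" → prefix "um" already present; 5 new (b, b, w, b, m)
Total nodes = 11 + 8 + 3 + 6 + 4 + 7 + 5 = 44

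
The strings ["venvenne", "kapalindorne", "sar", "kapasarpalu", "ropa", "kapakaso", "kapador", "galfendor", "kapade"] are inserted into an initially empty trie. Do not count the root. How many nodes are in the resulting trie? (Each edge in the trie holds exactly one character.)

51

Count nodes per top-level branch (shared prefixes stored once):
  'g'-branch (galfendor): 9 nodes
  'k'-branch (kapade, kapador, kapakaso, kapalindorne, kapasarpalu): 27 nodes
  'r'-branch (ropa): 4 nodes
  's'-branch (sar): 3 nodes
  'v'-branch (venvenne): 8 nodes
Sum: 51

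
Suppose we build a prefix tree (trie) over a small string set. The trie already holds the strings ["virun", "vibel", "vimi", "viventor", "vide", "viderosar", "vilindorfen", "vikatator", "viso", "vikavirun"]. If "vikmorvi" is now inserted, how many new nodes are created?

The longest prefix of "vikmorvi" already in the trie is "vik" (length 3).
New nodes needed: |"vikmorvi"| − 3 = 8 − 3 = 5.

5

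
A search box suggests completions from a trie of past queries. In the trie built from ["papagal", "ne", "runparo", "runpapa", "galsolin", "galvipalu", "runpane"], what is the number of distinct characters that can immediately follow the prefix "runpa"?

3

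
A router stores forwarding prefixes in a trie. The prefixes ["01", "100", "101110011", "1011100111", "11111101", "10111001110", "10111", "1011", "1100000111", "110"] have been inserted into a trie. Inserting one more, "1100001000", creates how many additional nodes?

4

The longest prefix of "1100001000" already in the trie is "110000" (length 6).
New nodes needed: |"1100001000"| − 6 = 10 − 6 = 4.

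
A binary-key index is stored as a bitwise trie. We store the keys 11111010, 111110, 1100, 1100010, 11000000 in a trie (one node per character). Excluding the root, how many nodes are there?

16

Trie structure (* marks end of a word):
(root)
└─ 1
   └─ 1
      ├─ 0
      │  └─ 0 *
      │     └─ 0
      │        ├─ 0
      │        │  └─ 0
      │        │     └─ 0 *
      │        └─ 1
      │           └─ 0 *
      └─ 1
         └─ 1
            └─ 1
               └─ 0 *
                  └─ 1
                     └─ 0 *
Counting every labelled node above: 16.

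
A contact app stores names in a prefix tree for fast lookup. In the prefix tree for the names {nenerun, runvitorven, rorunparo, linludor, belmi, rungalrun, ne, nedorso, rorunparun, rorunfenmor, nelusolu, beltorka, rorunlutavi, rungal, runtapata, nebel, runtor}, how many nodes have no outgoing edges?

15

Leaves are exactly the stored words that no other stored word extends.
Those words: "belmi", "beltorka", "linludor", "nebel", "nedorso", "nelusolu", "nenerun", "rorunfenmor", "rorunlutavi", "rorunparo", "rorunparun", "rungalrun", "runtapata", "runtor", "runvitorven"
Leaf count: 15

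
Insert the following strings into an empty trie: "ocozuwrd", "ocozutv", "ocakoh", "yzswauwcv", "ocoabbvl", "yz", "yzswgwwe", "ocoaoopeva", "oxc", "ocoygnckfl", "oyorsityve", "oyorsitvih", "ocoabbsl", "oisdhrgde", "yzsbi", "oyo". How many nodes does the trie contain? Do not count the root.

71

For each word, the new-node count is its length minus the longest prefix already in the trie:
  "ocozuwrd" → 8 new (o, c, o, z, u, w, r, d)
  "ocozutv" → prefix "ocozu" already present; 2 new (t, v)
  "ocakoh" → prefix "oc" already present; 4 new (a, k, o, h)
  "yzswauwcv" → 9 new (y, z, s, w, a, u, w, c, v)
  "ocoabbvl" → prefix "oco" already present; 5 new (a, b, b, v, l)
  "yz" → prefix "yz" already present; 0 new (none)
  "yzswgwwe" → prefix "yzsw" already present; 4 new (g, w, w, e)
  "ocoaoopeva" → prefix "ocoa" already present; 6 new (o, o, p, e, v, a)
  "oxc" → prefix "o" already present; 2 new (x, c)
  "ocoygnckfl" → prefix "oco" already present; 7 new (y, g, n, c, k, f, l)
  "oyorsityve" → prefix "o" already present; 9 new (y, o, r, s, i, t, y, v, e)
  "oyorsitvih" → prefix "oyorsit" already present; 3 new (v, i, h)
  "ocoabbsl" → prefix "ocoabb" already present; 2 new (s, l)
  "oisdhrgde" → prefix "o" already present; 8 new (i, s, d, h, r, g, d, e)
  "yzsbi" → prefix "yzs" already present; 2 new (b, i)
  "oyo" → prefix "oyo" already present; 0 new (none)
Total nodes = 8 + 2 + 4 + 9 + 5 + 0 + 4 + 6 + 2 + 7 + 9 + 3 + 2 + 8 + 2 + 0 = 71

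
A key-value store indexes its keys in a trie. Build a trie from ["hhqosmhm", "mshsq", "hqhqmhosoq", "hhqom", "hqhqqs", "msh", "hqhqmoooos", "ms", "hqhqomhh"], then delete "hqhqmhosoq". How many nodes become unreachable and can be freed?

A node on "hqhqmhosoq"'s path can go only if nothing else ends at it or branches off below it.
The suffix "hosoq" (5 nodes) is used only by "hqhqmhosoq"; the node for "hqhqm" still has the child "o", so pruning stops there.
Nodes removed: 5

5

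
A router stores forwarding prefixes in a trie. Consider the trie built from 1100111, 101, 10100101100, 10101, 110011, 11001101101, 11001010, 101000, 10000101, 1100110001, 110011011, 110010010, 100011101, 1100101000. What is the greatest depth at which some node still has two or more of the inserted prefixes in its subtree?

9

Equivalently: take the maximum, over all pairs, of their longest common prefix length.
e.g. "110011011" and "11001101101" share the prefix "110011011" of length 9; no pair shares a longer one.
Longest shared-prefix length: 9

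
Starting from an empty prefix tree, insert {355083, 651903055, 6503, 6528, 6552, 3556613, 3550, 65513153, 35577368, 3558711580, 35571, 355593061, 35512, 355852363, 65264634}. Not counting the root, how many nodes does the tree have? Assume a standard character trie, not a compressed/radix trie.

Trace insertions, counting only characters that open a new branch:
  "355083" → 6 new (3, 5, 5, 0, 8, 3)
  "651903055" → 9 new (6, 5, 1, 9, 0, 3, 0, 5, 5)
  "6503" → prefix "65" already present; 2 new (0, 3)
  "6528" → prefix "65" already present; 2 new (2, 8)
  "6552" → prefix "65" already present; 2 new (5, 2)
  "3556613" → prefix "355" already present; 4 new (6, 6, 1, 3)
  "3550" → prefix "3550" already present; 0 new (none)
  "65513153" → prefix "655" already present; 5 new (1, 3, 1, 5, 3)
  "35577368" → prefix "355" already present; 5 new (7, 7, 3, 6, 8)
  "3558711580" → prefix "355" already present; 7 new (8, 7, 1, 1, 5, 8, 0)
  "35571" → prefix "3557" already present; 1 new (1)
  "355593061" → prefix "355" already present; 6 new (5, 9, 3, 0, 6, 1)
  "35512" → prefix "355" already present; 2 new (1, 2)
  "355852363" → prefix "3558" already present; 5 new (5, 2, 3, 6, 3)
  "65264634" → prefix "652" already present; 5 new (6, 4, 6, 3, 4)
Total nodes = 6 + 9 + 2 + 2 + 2 + 4 + 0 + 5 + 5 + 7 + 1 + 6 + 2 + 5 + 5 = 61

61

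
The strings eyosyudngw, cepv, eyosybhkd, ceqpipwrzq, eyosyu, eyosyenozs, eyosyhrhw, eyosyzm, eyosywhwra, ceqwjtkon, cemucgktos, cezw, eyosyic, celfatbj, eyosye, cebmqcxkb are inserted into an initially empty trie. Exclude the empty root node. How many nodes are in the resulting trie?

73

For each word, the new-node count is its length minus the longest prefix already in the trie:
  "eyosyudngw" → 10 new (e, y, o, s, y, u, d, n, g, w)
  "cepv" → 4 new (c, e, p, v)
  "eyosybhkd" → prefix "eyosy" already present; 4 new (b, h, k, d)
  "ceqpipwrzq" → prefix "ce" already present; 8 new (q, p, i, p, w, r, z, q)
  "eyosyu" → prefix "eyosyu" already present; 0 new (none)
  "eyosyenozs" → prefix "eyosy" already present; 5 new (e, n, o, z, s)
  "eyosyhrhw" → prefix "eyosy" already present; 4 new (h, r, h, w)
  "eyosyzm" → prefix "eyosy" already present; 2 new (z, m)
  "eyosywhwra" → prefix "eyosy" already present; 5 new (w, h, w, r, a)
  "ceqwjtkon" → prefix "ceq" already present; 6 new (w, j, t, k, o, n)
  "cemucgktos" → prefix "ce" already present; 8 new (m, u, c, g, k, t, o, s)
  "cezw" → prefix "ce" already present; 2 new (z, w)
  "eyosyic" → prefix "eyosy" already present; 2 new (i, c)
  "celfatbj" → prefix "ce" already present; 6 new (l, f, a, t, b, j)
  "eyosye" → prefix "eyosye" already present; 0 new (none)
  "cebmqcxkb" → prefix "ce" already present; 7 new (b, m, q, c, x, k, b)
Total nodes = 10 + 4 + 4 + 8 + 0 + 5 + 4 + 2 + 5 + 6 + 8 + 2 + 2 + 6 + 0 + 7 = 73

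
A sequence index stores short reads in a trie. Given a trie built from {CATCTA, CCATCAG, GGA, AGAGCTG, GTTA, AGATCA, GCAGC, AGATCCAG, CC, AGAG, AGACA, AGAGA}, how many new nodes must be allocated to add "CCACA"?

2

Walking "CCACA" from the root, the first 3 characters ("CCA") follow existing edges; "C" is the first miss.
New nodes needed: |"CCACA"| − 3 = 5 − 3 = 2.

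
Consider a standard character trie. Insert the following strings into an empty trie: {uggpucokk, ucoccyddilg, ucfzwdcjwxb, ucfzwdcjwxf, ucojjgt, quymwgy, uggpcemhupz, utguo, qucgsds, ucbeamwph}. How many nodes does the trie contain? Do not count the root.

Trace insertions, counting only characters that open a new branch:
  "uggpucokk" → 9 new (u, g, g, p, u, c, o, k, k)
  "ucoccyddilg" → prefix "u" already present; 10 new (c, o, c, c, y, d, d, i, l, g)
  "ucfzwdcjwxb" → prefix "uc" already present; 9 new (f, z, w, d, c, j, w, x, b)
  "ucfzwdcjwxf" → prefix "ucfzwdcjwx" already present; 1 new (f)
  "ucojjgt" → prefix "uco" already present; 4 new (j, j, g, t)
  "quymwgy" → 7 new (q, u, y, m, w, g, y)
  "uggpcemhupz" → prefix "uggp" already present; 7 new (c, e, m, h, u, p, z)
  "utguo" → prefix "u" already present; 4 new (t, g, u, o)
  "qucgsds" → prefix "qu" already present; 5 new (c, g, s, d, s)
  "ucbeamwph" → prefix "uc" already present; 7 new (b, e, a, m, w, p, h)
Total nodes = 9 + 10 + 9 + 1 + 4 + 7 + 7 + 4 + 5 + 7 = 63

63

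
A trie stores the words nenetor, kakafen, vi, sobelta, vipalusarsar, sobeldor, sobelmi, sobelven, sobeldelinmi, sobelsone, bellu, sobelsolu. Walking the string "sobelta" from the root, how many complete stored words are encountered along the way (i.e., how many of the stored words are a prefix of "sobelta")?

Check each prefix of "sobelta" against the stored set — each match is an end-marker on the path.
Prefixes of the query that are stored words: "sobelta"
Count: 1

1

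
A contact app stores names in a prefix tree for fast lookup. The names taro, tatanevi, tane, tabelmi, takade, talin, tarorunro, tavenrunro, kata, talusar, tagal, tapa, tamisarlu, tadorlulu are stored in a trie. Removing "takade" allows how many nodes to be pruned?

4

After clearing the end-marker at "takade", prune upward until reaching a node still needed by another word.
The suffix "kade" (4 nodes) is used only by "takade"; the node for "ta" still has the child "r", so pruning stops there.
Nodes removed: 4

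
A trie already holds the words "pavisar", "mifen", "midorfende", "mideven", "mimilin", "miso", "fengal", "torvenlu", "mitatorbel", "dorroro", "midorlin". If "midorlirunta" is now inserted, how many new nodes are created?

5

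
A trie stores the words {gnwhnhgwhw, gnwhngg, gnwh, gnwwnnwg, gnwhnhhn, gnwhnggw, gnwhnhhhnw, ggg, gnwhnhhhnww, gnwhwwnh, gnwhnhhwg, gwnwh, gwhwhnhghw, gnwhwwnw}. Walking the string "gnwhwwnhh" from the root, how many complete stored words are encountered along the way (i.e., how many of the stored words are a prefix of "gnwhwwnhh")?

Walk "gnwhwwnhh" from the root; an end-of-word marker is hit whenever a stored word is a prefix of "gnwhwwnhh".
Prefixes of the query that are stored words: "gnwh", "gnwhwwnh"
Count: 2

2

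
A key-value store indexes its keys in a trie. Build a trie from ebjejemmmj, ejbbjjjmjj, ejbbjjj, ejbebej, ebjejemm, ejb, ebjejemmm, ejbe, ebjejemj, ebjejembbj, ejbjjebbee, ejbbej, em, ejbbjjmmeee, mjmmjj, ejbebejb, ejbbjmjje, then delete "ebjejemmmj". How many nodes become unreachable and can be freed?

A node on "ebjejemmmj"'s path can go only if nothing else ends at it or branches off below it.
The suffix "j" (1 node) is used only by "ebjejemmmj"; "ebjejemmm" is itself a stored word, so pruning stops there.
Nodes removed: 1

1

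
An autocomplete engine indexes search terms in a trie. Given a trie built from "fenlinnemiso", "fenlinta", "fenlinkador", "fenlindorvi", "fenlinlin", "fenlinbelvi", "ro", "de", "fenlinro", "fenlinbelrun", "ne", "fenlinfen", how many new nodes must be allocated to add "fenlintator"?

Walking "fenlintator" from the root, the first 8 characters ("fenlinta") follow existing edges; "t" is the first miss.
New nodes needed: |"fenlintator"| − 8 = 11 − 8 = 3.

3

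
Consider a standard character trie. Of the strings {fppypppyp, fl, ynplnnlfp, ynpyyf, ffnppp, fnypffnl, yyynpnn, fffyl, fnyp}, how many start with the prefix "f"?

6

Walk to "f"; the words in its subtree are exactly those with that prefix.
Words under "f": fffyl, ffnppp, fl, fnyp, fnypffnl, fppypppyp
Count: 6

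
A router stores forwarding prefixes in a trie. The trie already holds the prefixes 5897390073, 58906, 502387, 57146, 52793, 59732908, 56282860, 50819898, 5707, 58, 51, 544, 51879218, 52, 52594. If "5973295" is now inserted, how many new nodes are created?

The longest prefix of "5973295" already in the trie is "597329" (length 6).
Each of the 1 remaining characters creates one node.

1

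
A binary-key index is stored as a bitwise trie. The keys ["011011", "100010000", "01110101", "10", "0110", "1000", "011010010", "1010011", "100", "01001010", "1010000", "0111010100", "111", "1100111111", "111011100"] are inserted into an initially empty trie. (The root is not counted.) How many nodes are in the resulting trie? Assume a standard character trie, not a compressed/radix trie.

For each word, the new-node count is its length minus the longest prefix already in the trie:
  "011011" → 6 new (0, 1, 1, 0, 1, 1)
  "100010000" → 9 new (1, 0, 0, 0, 1, 0, 0, 0, 0)
  "01110101" → prefix "011" already present; 5 new (1, 0, 1, 0, 1)
  "10" → prefix "10" already present; 0 new (none)
  "0110" → prefix "0110" already present; 0 new (none)
  "1000" → prefix "1000" already present; 0 new (none)
  "011010010" → prefix "01101" already present; 4 new (0, 0, 1, 0)
  "1010011" → prefix "10" already present; 5 new (1, 0, 0, 1, 1)
  "100" → prefix "100" already present; 0 new (none)
  "01001010" → prefix "01" already present; 6 new (0, 0, 1, 0, 1, 0)
  "1010000" → prefix "10100" already present; 2 new (0, 0)
  "0111010100" → prefix "01110101" already present; 2 new (0, 0)
  "111" → prefix "1" already present; 2 new (1, 1)
  "1100111111" → prefix "11" already present; 8 new (0, 0, 1, 1, 1, 1, 1, 1)
  "111011100" → prefix "111" already present; 6 new (0, 1, 1, 1, 0, 0)
Total nodes = 6 + 9 + 5 + 0 + 0 + 0 + 4 + 5 + 0 + 6 + 2 + 2 + 2 + 8 + 6 = 55

55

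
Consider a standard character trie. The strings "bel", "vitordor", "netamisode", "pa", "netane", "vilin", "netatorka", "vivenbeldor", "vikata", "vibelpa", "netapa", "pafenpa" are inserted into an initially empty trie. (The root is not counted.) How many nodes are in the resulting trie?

Insert word by word; a character creates a node only if that edge doesn't already exist:
  "bel" → 3 new (b, e, l)
  "vitordor" → 8 new (v, i, t, o, r, d, o, r)
  "netamisode" → 10 new (n, e, t, a, m, i, s, o, d, e)
  "pa" → 2 new (p, a)
  "netane" → prefix "neta" already present; 2 new (n, e)
  "vilin" → prefix "vi" already present; 3 new (l, i, n)
  "netatorka" → prefix "neta" already present; 5 new (t, o, r, k, a)
  "vivenbeldor" → prefix "vi" already present; 9 new (v, e, n, b, e, l, d, o, r)
  "vikata" → prefix "vi" already present; 4 new (k, a, t, a)
  "vibelpa" → prefix "vi" already present; 5 new (b, e, l, p, a)
  "netapa" → prefix "neta" already present; 2 new (p, a)
  "pafenpa" → prefix "pa" already present; 5 new (f, e, n, p, a)
Total nodes = 3 + 8 + 10 + 2 + 2 + 3 + 5 + 9 + 4 + 5 + 2 + 5 = 58

58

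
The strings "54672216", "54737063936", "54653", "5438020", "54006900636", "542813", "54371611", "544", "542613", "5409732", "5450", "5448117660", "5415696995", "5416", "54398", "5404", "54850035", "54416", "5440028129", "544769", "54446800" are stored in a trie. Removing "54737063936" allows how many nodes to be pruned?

A node on "54737063936"'s path can go only if nothing else ends at it or branches off below it.
The suffix "737063936" (9 nodes) is used only by "54737063936"; the node for "54" still has the child "6", so pruning stops there.
Nodes removed: 9

9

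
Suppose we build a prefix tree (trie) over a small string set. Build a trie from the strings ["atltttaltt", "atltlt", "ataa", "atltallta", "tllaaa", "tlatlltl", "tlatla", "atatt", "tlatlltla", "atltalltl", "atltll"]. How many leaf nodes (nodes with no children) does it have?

A leaf is a node with no children — equivalently, the end of a word that is not a proper prefix of any other stored word.
Those words: "ataa", "atatt", "atltallta", "atltalltl", "atltll", "atltlt", "atltttaltt", "tlatla", "tlatlltla", "tllaaa"
Leaf count: 10

10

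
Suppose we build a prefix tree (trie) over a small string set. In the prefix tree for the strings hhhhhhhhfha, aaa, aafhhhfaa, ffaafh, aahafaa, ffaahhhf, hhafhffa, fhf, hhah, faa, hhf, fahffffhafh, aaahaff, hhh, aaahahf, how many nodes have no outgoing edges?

13

Leaves are exactly the stored words that no other stored word extends.
Those words: "aaahaff", "aaahahf", "aafhhhfaa", "aahafaa", "faa", "fahffffhafh", "ffaafh", "ffaahhhf", "fhf", "hhafhffa", "hhah", "hhf", "hhhhhhhhfha"
Leaf count: 13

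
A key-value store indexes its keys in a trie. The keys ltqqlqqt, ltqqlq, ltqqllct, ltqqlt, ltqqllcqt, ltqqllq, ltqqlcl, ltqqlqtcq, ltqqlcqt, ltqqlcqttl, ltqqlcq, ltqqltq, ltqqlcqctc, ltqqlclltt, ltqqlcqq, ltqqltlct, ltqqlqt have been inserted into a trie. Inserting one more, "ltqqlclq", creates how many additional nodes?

1

Walking "ltqqlclq" from the root, the first 7 characters ("ltqqlcl") follow existing edges; "q" is the first miss.
Each of the 1 remaining characters creates one node.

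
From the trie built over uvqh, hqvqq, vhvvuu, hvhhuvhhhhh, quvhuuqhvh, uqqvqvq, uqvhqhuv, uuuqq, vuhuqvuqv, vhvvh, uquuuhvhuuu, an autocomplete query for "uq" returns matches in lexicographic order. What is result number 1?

uqqvqvq

Filter for "uq…" and sort: "uqqvqvq", "uquuuhvhuuu", "uqvhqhuv"
Position 1: uqqvqvq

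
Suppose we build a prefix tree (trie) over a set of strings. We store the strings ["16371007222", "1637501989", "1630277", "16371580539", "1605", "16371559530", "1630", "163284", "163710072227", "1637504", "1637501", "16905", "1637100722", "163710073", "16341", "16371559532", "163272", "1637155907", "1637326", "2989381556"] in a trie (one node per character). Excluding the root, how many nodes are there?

Trace insertions, counting only characters that open a new branch:
  "16371007222" → 11 new (1, 6, 3, 7, 1, 0, 0, 7, 2, 2, 2)
  "1637501989" → prefix "1637" already present; 6 new (5, 0, 1, 9, 8, 9)
  "1630277" → prefix "163" already present; 4 new (0, 2, 7, 7)
  "16371580539" → prefix "16371" already present; 6 new (5, 8, 0, 5, 3, 9)
  "1605" → prefix "16" already present; 2 new (0, 5)
  "16371559530" → prefix "163715" already present; 5 new (5, 9, 5, 3, 0)
  "1630" → prefix "1630" already present; 0 new (none)
  "163284" → prefix "163" already present; 3 new (2, 8, 4)
  "163710072227" → prefix "16371007222" already present; 1 new (7)
  "1637504" → prefix "163750" already present; 1 new (4)
  "1637501" → prefix "1637501" already present; 0 new (none)
  "16905" → prefix "16" already present; 3 new (9, 0, 5)
  "1637100722" → prefix "1637100722" already present; 0 new (none)
  "163710073" → prefix "16371007" already present; 1 new (3)
  "16341" → prefix "163" already present; 2 new (4, 1)
  "16371559532" → prefix "1637155953" already present; 1 new (2)
  "163272" → prefix "1632" already present; 2 new (7, 2)
  "1637155907" → prefix "16371559" already present; 2 new (0, 7)
  "1637326" → prefix "1637" already present; 3 new (3, 2, 6)
  "2989381556" → 10 new (2, 9, 8, 9, 3, 8, 1, 5, 5, 6)
Total nodes = 11 + 6 + 4 + 6 + 2 + 5 + 0 + 3 + 1 + 1 + 0 + 3 + 0 + 1 + 2 + 1 + 2 + 2 + 3 + 10 = 63

63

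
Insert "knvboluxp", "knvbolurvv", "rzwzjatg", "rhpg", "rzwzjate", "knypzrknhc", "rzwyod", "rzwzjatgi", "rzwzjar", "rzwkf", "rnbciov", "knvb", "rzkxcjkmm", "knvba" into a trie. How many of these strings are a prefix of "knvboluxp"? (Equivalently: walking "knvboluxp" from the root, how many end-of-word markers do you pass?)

2

Traverse "knvboluxp" character by character; count nodes along the way that are marked as word ends.
Prefixes of the query that are stored words: "knvb", "knvboluxp"
Count: 2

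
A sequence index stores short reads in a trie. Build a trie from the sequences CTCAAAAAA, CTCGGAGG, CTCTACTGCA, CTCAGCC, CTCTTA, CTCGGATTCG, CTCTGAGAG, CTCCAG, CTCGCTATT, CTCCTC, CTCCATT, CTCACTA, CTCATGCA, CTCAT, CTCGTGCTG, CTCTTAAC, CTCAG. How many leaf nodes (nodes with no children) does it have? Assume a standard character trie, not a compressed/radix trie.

Leaves are exactly the stored words that no other stored word extends.
Those words: "CTCAAAAAA", "CTCACTA", "CTCAGCC", "CTCATGCA", "CTCCAG", "CTCCATT", "CTCCTC", "CTCGCTATT", "CTCGGAGG", "CTCGGATTCG", "CTCGTGCTG", "CTCTACTGCA", "CTCTGAGAG", "CTCTTAAC"
Leaf count: 14

14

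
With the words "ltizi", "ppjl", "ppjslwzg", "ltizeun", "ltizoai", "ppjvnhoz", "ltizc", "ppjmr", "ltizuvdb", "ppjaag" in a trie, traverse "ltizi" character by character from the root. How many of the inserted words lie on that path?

1

Check each prefix of "ltizi" against the stored set — each match is an end-marker on the path.
Prefixes of the query that are stored words: "ltizi"
Count: 1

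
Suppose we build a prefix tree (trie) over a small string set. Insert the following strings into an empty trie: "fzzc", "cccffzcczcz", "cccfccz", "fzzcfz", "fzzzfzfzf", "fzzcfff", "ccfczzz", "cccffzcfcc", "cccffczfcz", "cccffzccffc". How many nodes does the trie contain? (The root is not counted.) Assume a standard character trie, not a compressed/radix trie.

Count nodes per top-level branch (shared prefixes stored once):
  'c'-branch (cccfccz, cccffczfcz, cccffzccffc, cccffzcczcz, cccffzcfcc, ccfczzz): 30 nodes
  'f'-branch (fzzc, fzzcfff, fzzcfz, fzzzfzfzf): 14 nodes
Sum: 44

44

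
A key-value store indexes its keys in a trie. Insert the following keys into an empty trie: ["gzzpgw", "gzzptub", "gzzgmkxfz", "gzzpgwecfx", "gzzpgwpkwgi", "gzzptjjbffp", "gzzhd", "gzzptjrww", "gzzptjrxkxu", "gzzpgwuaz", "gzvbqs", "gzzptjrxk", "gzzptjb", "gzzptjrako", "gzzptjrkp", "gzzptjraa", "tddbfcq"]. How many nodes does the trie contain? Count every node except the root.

60

Insert word by word; a character creates a node only if that edge doesn't already exist:
  "gzzpgw" → 6 new (g, z, z, p, g, w)
  "gzzptub" → prefix "gzzp" already present; 3 new (t, u, b)
  "gzzgmkxfz" → prefix "gzz" already present; 6 new (g, m, k, x, f, z)
  "gzzpgwecfx" → prefix "gzzpgw" already present; 4 new (e, c, f, x)
  "gzzpgwpkwgi" → prefix "gzzpgw" already present; 5 new (p, k, w, g, i)
  "gzzptjjbffp" → prefix "gzzpt" already present; 6 new (j, j, b, f, f, p)
  "gzzhd" → prefix "gzz" already present; 2 new (h, d)
  "gzzptjrww" → prefix "gzzptj" already present; 3 new (r, w, w)
  "gzzptjrxkxu" → prefix "gzzptjr" already present; 4 new (x, k, x, u)
  "gzzpgwuaz" → prefix "gzzpgw" already present; 3 new (u, a, z)
  "gzvbqs" → prefix "gz" already present; 4 new (v, b, q, s)
  "gzzptjrxk" → prefix "gzzptjrxk" already present; 0 new (none)
  "gzzptjb" → prefix "gzzptj" already present; 1 new (b)
  "gzzptjrako" → prefix "gzzptjr" already present; 3 new (a, k, o)
  "gzzptjrkp" → prefix "gzzptjr" already present; 2 new (k, p)
  "gzzptjraa" → prefix "gzzptjra" already present; 1 new (a)
  "tddbfcq" → 7 new (t, d, d, b, f, c, q)
Total nodes = 6 + 3 + 6 + 4 + 5 + 6 + 2 + 3 + 4 + 3 + 4 + 0 + 1 + 3 + 2 + 1 + 7 = 60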